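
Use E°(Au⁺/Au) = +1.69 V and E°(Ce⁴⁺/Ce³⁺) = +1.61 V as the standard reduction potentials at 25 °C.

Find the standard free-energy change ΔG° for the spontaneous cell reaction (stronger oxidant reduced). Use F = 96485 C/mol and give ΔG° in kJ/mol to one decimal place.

Au⁺/Au (E° = +1.69 V) is the cathode; Ce⁴⁺/Ce³⁺ (E° = +1.61 V) is the anode, so E°cell = +0.08 V.
Balancing electrons gives n = 1 (lcm of 1 and 1).
ΔG° = −nFE° = −(1)(96485)(+0.08) = -7,719 J = -7.7 kJ/mol.

-7.7 kJ/mol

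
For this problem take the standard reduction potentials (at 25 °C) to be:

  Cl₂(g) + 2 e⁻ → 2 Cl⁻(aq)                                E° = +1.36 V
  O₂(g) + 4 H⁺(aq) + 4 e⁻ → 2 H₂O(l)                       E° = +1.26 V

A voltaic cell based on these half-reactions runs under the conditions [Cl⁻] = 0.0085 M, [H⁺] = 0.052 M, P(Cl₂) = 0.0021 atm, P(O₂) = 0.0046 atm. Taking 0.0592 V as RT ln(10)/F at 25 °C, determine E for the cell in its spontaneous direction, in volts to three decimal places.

Cl₂/Cl⁻ is the cathode (higher E°), O₂/H₂O the anode: E°cell = +1.36 − (+1.26) = +0.10 V, n = 4.
Overall: 2 Cl₂(g) + 2 H₂O(l) → 4 Cl⁻(aq) + O₂(g) + 4 H⁺(aq)
Q = [Cl⁻]^4·P(O₂)·[H⁺]^4 / (P(Cl₂)^2); log Q = -10.400.
E = E° − (0.0592/n) log Q = +0.10 − (0.0592/4)(-10.400) = +0.254 V.

+0.254 V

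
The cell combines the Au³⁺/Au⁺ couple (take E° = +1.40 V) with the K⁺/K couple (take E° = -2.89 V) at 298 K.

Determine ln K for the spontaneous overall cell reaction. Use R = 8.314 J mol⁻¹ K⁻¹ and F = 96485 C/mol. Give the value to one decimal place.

334.1

Cathode: Au³⁺/Au⁺; anode: K⁺/K. E°cell = (+1.40) − (-2.89) = +4.29 V, with n = 2.
ΔG° = −nFE° = −RT ln K, so ln K = nFE°/(RT) = (2)(96485)(+4.29) / ((8.314)(298)) = 334.134.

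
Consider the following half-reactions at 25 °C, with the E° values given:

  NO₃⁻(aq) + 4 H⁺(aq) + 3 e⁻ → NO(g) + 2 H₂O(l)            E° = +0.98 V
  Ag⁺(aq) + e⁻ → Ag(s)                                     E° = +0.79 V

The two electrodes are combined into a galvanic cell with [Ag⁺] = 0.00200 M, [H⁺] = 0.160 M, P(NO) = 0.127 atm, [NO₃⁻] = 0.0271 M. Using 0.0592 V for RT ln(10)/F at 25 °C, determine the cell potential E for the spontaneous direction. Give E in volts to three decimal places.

+0.274 V

NO₃⁻/NO is the cathode (higher E°), Ag⁺/Ag the anode: E°cell = +0.98 − (+0.79) = +0.19 V, n = 3.
Overall: NO₃⁻(aq) + 4 H⁺(aq) + 3 Ag(s) → NO(g) + 2 H₂O(l) + 3 Ag⁺(aq)
Q = P(NO)·[Ag⁺]^3 / ([NO₃⁻]·[H⁺]^4); log Q = -4.243.
E = E° − (0.0592/n) log Q = +0.19 − (0.0592/3)(-4.243) = +0.274 V.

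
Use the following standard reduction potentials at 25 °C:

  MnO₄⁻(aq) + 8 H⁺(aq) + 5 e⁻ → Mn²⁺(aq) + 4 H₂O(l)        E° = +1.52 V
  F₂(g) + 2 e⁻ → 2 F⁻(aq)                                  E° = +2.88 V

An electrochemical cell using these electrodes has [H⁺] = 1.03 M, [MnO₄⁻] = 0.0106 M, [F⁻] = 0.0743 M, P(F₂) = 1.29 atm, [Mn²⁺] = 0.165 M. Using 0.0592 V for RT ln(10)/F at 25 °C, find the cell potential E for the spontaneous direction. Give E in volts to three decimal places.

F₂/F⁻ is the cathode (higher E°), MnO₄⁻/Mn²⁺ the anode: E°cell = +2.88 − (+1.52) = +1.36 V, n = 10.
Overall: 5 F₂(g) + 2 Mn²⁺(aq) + 8 H₂O(l) → 10 F⁻(aq) + 2 MnO₄⁻(aq) + 16 H⁺(aq)
Q = [F⁻]^10·[MnO₄⁻]^2·[H⁺]^16 / (P(F₂)^5·[Mn²⁺]^2); log Q = -14.022.
E = E° − (0.0592/n) log Q = +1.36 − (0.0592/10)(-14.022) = +1.443 V.

+1.443 V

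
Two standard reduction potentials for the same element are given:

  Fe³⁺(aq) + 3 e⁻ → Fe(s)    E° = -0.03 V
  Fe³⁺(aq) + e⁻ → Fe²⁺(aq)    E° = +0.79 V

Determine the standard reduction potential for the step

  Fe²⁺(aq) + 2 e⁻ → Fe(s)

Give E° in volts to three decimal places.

-0.440 V

Sequential free energies add, so n₃E°₃ = n₁E°₁ + n₂E°₂.
With n₃ = 3, and the known step contributing 1×(+0.79) V, the unknown satisfies 2·E° = 3×(-0.03) − 1×(+0.79) = -0.880.
E° = -0.880 / 2 = -0.440 V.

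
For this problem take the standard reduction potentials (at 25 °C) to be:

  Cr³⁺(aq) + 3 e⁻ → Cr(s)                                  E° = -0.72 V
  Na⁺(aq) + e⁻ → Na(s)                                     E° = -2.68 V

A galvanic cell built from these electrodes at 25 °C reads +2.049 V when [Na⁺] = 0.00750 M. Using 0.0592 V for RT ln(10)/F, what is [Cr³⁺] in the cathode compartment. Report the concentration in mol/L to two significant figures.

Cr³⁺/Cr is the cathode, Na⁺/Na the anode: E°cell = +1.96 V, n = 3.
Overall reaction: Cr³⁺(aq) + 3 Na(s) → Cr(s) + 3 Na⁺(aq); Q = [Na⁺]^3/[Cr³⁺]^1.
From E = E° − (0.0592/n) log Q: log Q = (E° − E)·n/0.0592 = (+1.96 − (+2.049))·3/0.0592 = -4.5101.
So 1·log[Cr³⁺] = 3·log(0.0075) − log Q = -6.3748 − (-4.5101) = -1.8647; [Cr³⁺] = 10^(-1.8647) ≈ 0.014 M.

0.014 M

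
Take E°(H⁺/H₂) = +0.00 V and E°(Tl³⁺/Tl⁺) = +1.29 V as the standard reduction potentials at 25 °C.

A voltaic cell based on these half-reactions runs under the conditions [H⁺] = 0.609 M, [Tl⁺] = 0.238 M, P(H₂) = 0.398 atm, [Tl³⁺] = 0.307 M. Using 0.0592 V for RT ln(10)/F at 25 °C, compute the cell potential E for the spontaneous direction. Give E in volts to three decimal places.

+1.294 V

Tl³⁺/Tl⁺ is the cathode (higher E°), H⁺/H₂ the anode: E°cell = +1.29 − (+0.00) = +1.29 V, n = 2.
Overall: Tl³⁺(aq) + H₂(g) → Tl⁺(aq) + 2 H⁺(aq)
Q = [Tl⁺]·[H⁺]^2 / ([Tl³⁺]·P(H₂)); log Q = -0.141.
E = E° − (0.0592/n) log Q = +1.29 − (0.0592/2)(-0.141) = +1.294 V.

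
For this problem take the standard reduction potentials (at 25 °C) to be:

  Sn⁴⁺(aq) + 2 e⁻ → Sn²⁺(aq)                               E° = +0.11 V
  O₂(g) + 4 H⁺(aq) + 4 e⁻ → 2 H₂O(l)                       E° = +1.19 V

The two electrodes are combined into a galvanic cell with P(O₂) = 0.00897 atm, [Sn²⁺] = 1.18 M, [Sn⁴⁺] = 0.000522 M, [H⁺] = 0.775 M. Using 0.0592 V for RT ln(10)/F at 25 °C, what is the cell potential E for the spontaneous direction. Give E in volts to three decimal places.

O₂/H₂O is the cathode (higher E°), Sn⁴⁺/Sn²⁺ the anode: E°cell = +1.19 − (+0.11) = +1.08 V, n = 4.
Overall: O₂(g) + 4 H⁺(aq) + 2 Sn²⁺(aq) → 2 H₂O(l) + 2 Sn⁴⁺(aq)
Q = [Sn⁴⁺]^2 / (P(O₂)·[H⁺]^4·[Sn²⁺]^2); log Q = -4.218.
E = E° − (0.0592/n) log Q = +1.08 − (0.0592/4)(-4.218) = +1.142 V.

+1.142 V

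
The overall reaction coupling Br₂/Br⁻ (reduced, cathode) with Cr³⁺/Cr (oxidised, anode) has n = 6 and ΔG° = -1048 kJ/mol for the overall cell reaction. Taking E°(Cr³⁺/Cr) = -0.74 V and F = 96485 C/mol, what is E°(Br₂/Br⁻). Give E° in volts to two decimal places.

+1.07 V

E°cell = −ΔG°/(nF) = −(-1048×10³)/((6)(96485)) = +1.810 V.
Since Br₂/Br⁻ is the cathode and Cr³⁺/Cr the anode, E°cell = E°(Br₂/Br⁻) − E°(Cr³⁺/Cr).
So E°(Br₂/Br⁻) = E°cell + E°(Cr³⁺/Cr) = +1.810 + (-0.74) = +1.07 V.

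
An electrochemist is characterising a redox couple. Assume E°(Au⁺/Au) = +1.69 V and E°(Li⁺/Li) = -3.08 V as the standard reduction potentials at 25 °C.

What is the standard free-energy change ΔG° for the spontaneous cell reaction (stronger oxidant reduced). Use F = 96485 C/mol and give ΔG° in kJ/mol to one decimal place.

Au⁺/Au (E° = +1.69 V) is the cathode; Li⁺/Li (E° = -3.08 V) is the anode, so E°cell = +4.77 V.
Balancing electrons gives n = 1 (lcm of 1 and 1).
ΔG° = −nFE° = −(1)(96485)(+4.77) = -460,233 J = -460.2 kJ/mol.

-460.2 kJ/mol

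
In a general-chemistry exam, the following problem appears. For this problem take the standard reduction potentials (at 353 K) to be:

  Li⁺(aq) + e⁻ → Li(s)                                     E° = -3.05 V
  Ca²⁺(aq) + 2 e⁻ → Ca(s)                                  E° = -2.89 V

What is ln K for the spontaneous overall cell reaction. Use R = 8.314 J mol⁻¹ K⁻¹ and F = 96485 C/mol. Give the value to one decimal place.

10.5

Cathode: Ca²⁺/Ca; anode: Li⁺/Li. E°cell = (-2.89) − (-3.05) = +0.16 V, with n = 2.
ΔG° = −nFE° = −RT ln K, so ln K = nFE°/(RT) = (2)(96485)(+0.16) / ((8.314)(353)) = 10.520.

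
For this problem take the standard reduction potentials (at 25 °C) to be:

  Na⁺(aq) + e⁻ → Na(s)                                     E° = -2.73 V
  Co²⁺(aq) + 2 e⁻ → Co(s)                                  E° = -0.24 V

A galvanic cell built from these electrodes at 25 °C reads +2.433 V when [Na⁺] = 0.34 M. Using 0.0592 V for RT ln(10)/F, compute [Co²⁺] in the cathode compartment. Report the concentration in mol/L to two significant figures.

Co²⁺/Co is the cathode, Na⁺/Na the anode: E°cell = +2.49 V, n = 2.
Overall reaction: Co²⁺(aq) + 2 Na(s) → Co(s) + 2 Na⁺(aq); Q = [Na⁺]^2/[Co²⁺]^1.
From E = E° − (0.0592/n) log Q: log Q = (E° − E)·n/0.0592 = (+2.49 − (+2.433))·2/0.0592 = 1.9257.
So 1·log[Co²⁺] = 2·log(0.34) − log Q = -0.9370 − (1.9257) = -2.8627; [Co²⁺] = 10^(-2.8627) ≈ 0.0014 M.

0.0014 M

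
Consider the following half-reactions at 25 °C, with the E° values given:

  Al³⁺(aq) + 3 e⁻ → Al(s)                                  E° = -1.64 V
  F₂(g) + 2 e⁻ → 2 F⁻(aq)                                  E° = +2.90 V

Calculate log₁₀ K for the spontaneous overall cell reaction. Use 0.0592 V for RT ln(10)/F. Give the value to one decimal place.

Cathode: F₂/F⁻; anode: Al³⁺/Al. E°cell = +4.54 V, n = 6.
log K = nE°cell / 0.0592 = (6)(+4.54) / 0.0592 = 460.1.

460.1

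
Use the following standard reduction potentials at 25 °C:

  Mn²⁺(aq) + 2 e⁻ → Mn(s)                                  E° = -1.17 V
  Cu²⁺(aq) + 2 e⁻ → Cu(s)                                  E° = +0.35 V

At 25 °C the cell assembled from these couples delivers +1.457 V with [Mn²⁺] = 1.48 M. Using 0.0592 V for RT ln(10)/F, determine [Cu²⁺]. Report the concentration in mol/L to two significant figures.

Cu²⁺/Cu is the cathode, Mn²⁺/Mn the anode: E°cell = +1.52 V, n = 2.
Overall reaction: Cu²⁺(aq) + Mn(s) → Cu(s) + Mn²⁺(aq); Q = [Mn²⁺]^1/[Cu²⁺]^1.
From E = E° − (0.0592/n) log Q: log Q = (E° − E)·n/0.0592 = (+1.52 − (+1.457))·2/0.0592 = 2.1284.
So 1·log[Cu²⁺] = 1·log(1.48) − log Q = 0.1703 − (2.1284) = -1.9581; [Cu²⁺] = 10^(-1.9581) ≈ 0.011 M.

0.011 M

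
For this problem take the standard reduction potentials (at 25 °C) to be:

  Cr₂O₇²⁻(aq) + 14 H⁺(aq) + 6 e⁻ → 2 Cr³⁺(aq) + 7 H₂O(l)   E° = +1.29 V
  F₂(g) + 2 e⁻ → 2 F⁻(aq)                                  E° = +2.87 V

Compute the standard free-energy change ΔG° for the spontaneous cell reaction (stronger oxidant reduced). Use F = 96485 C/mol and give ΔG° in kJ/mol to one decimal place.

-914.7 kJ/mol

F₂/F⁻ (E° = +2.87 V) is the cathode; Cr₂O₇²⁻/Cr³⁺ (E° = +1.29 V) is the anode, so E°cell = +1.58 V.
Balancing electrons gives n = 6 (lcm of 2 and 6).
ΔG° = −nFE° = −(6)(96485)(+1.58) = -914,678 J = -914.7 kJ/mol.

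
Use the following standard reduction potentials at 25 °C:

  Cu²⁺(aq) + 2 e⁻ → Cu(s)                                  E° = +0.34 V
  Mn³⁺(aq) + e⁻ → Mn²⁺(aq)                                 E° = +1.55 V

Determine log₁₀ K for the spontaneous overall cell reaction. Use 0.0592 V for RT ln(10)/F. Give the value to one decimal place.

40.9

Cathode: Mn³⁺/Mn²⁺; anode: Cu²⁺/Cu. E°cell = +1.21 V, n = 2.
log K = nE°cell / 0.0592 = (2)(+1.21) / 0.0592 = 40.9.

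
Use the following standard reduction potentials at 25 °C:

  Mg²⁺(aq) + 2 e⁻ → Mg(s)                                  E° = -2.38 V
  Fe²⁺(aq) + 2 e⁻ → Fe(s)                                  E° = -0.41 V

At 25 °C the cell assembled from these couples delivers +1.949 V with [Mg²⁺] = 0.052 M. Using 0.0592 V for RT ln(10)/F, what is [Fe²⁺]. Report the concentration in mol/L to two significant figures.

Fe²⁺/Fe is the cathode, Mg²⁺/Mg the anode: E°cell = +1.97 V, n = 2.
Overall reaction: Fe²⁺(aq) + Mg(s) → Fe(s) + Mg²⁺(aq); Q = [Mg²⁺]^1/[Fe²⁺]^1.
From E = E° − (0.0592/n) log Q: log Q = (E° − E)·n/0.0592 = (+1.97 − (+1.949))·2/0.0592 = 0.7095.
So 1·log[Fe²⁺] = 1·log(0.052) − log Q = -1.2840 − (0.7095) = -1.9935; [Fe²⁺] = 10^(-1.9935) ≈ 0.010 M.

0.010 M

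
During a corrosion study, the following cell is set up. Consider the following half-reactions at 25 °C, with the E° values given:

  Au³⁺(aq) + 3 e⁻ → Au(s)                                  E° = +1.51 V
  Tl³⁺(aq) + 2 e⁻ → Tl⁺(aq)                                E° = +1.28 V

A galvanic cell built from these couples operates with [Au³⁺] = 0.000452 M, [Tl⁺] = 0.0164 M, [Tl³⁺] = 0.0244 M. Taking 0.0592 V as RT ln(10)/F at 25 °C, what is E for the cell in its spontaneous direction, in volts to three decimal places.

+0.159 V

Au³⁺/Au is the cathode (higher E°), Tl³⁺/Tl⁺ the anode: E°cell = +1.51 − (+1.28) = +0.23 V, n = 6.
Overall: 2 Au³⁺(aq) + 3 Tl⁺(aq) → 2 Au(s) + 3 Tl³⁺(aq)
Q = [Tl³⁺]^3 / ([Au³⁺]^2·[Tl⁺]^3); log Q = 7.207.
E = E° − (0.0592/n) log Q = +0.23 − (0.0592/6)(7.207) = +0.159 V.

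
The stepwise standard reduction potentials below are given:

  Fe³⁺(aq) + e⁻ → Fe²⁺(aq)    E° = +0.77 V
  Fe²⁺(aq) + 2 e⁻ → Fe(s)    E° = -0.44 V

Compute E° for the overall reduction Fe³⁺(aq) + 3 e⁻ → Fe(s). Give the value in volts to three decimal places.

Standard free energies of sequential steps add: ΔG°₃ = ΔG°₁ + ΔG°₂, so n₃E°₃ = n₁E°₁ + n₂E°₂.
E°₃ = (1×+0.77 + 2×-0.44) / 3 = (-0.110) / 3 = -0.037 V.

-0.037 V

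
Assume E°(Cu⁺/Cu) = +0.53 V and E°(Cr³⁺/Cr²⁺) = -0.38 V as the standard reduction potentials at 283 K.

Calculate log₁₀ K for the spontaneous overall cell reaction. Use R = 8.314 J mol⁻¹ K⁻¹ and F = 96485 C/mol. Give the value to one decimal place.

16.2

Cathode: Cu⁺/Cu; anode: Cr³⁺/Cr²⁺. E°cell = (+0.53) − (-0.38) = +0.91 V, with n = 1.
ΔG° = −nFE° = −RT ln K, so ln K = nFE°/(RT) = (1)(96485)(+0.91) / ((8.314)(283)) = 37.317.
log₁₀ K = 37.317 / ln 10 = 16.2.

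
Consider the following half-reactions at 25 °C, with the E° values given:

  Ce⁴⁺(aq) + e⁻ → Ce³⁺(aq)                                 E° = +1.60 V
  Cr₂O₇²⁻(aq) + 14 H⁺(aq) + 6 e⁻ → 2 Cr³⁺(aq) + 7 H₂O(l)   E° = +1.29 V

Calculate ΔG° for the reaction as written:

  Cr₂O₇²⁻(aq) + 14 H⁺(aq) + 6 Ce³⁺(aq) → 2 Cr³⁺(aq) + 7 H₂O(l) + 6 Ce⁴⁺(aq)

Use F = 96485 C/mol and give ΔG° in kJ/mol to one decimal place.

As written, Cr₂O₇²⁻/Cr³⁺ is reduced (cathode) and Ce⁴⁺/Ce³⁺ is oxidised (anode), so E°cell = (+1.29) − (+1.60) = -0.31 V.
Balancing electrons gives n = 6.
ΔG° = −nFE° = −(6)(96485)(-0.31) = 179,462 J = +179.5 kJ/mol.

+179.5 kJ/mol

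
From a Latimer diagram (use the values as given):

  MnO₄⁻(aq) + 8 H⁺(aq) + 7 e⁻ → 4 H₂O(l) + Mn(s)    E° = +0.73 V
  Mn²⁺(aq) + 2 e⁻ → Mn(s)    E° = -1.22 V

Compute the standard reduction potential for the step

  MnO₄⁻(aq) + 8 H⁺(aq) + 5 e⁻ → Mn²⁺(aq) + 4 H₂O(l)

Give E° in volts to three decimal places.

+1.510 V

Sequential free energies add, so n₃E°₃ = n₁E°₁ + n₂E°₂.
With n₃ = 7, and the known step contributing 2×(-1.22) V, the unknown satisfies 5·E° = 7×(+0.73) − 2×(-1.22) = +7.550.
E° = +7.550 / 5 = +1.510 V.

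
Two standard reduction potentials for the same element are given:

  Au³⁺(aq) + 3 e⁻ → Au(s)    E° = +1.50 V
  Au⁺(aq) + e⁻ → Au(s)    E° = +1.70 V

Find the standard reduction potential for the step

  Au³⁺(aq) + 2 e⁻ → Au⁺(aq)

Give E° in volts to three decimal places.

+1.400 V

Sequential free energies add, so n₃E°₃ = n₁E°₁ + n₂E°₂.
With n₃ = 3, and the known step contributing 1×(+1.70) V, the unknown satisfies 2·E° = 3×(+1.50) − 1×(+1.70) = +2.800.
E° = +2.800 / 2 = +1.400 V.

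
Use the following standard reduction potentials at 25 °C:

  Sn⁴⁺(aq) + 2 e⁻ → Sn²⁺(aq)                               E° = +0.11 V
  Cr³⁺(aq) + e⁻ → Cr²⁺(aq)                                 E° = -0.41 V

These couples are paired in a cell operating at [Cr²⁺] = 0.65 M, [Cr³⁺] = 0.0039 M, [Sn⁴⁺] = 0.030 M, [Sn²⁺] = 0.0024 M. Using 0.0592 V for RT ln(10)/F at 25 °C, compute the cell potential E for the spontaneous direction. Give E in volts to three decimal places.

Sn⁴⁺/Sn²⁺ is the cathode (higher E°), Cr³⁺/Cr²⁺ the anode: E°cell = +0.11 − (-0.41) = +0.52 V, n = 2.
Overall: Sn⁴⁺(aq) + 2 Cr²⁺(aq) → Sn²⁺(aq) + 2 Cr³⁺(aq)
Q = [Sn²⁺]·[Cr³⁺]^2 / ([Sn⁴⁺]·[Cr²⁺]^2); log Q = -5.541.
E = E° − (0.0592/n) log Q = +0.52 − (0.0592/2)(-5.541) = +0.684 V.

+0.684 V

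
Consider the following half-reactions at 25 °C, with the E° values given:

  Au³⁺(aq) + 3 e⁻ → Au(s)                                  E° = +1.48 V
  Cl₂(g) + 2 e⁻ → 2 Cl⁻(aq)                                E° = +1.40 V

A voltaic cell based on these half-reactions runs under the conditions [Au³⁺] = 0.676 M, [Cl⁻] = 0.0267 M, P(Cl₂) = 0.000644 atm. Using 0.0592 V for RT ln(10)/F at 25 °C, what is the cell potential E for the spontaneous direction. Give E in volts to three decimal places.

+0.078 V

Au³⁺/Au is the cathode (higher E°), Cl₂/Cl⁻ the anode: E°cell = +1.48 − (+1.40) = +0.08 V, n = 6.
Overall: 2 Au³⁺(aq) + 6 Cl⁻(aq) → 2 Au(s) + 3 Cl₂(g)
Q = P(Cl₂)^3 / ([Au³⁺]^2·[Cl⁻]^6); log Q = 0.208.
E = E° − (0.0592/n) log Q = +0.08 − (0.0592/6)(0.208) = +0.078 V.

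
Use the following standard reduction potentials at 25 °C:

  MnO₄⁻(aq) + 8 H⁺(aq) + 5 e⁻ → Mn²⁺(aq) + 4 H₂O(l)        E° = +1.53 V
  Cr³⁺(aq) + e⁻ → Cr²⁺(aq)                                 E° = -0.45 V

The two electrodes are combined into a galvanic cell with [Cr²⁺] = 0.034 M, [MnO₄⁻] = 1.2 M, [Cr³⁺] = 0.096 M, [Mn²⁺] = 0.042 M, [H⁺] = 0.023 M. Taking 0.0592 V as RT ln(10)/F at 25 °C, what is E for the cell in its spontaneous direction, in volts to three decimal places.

+1.815 V

MnO₄⁻/Mn²⁺ is the cathode (higher E°), Cr³⁺/Cr²⁺ the anode: E°cell = +1.53 − (-0.45) = +1.98 V, n = 5.
Overall: MnO₄⁻(aq) + 8 H⁺(aq) + 5 Cr²⁺(aq) → Mn²⁺(aq) + 4 H₂O(l) + 5 Cr³⁺(aq)
Q = [Mn²⁺]·[Cr³⁺]^5 / ([MnO₄⁻]·[H⁺]^8·[Cr²⁺]^5); log Q = 13.904.
E = E° − (0.0592/n) log Q = +1.98 − (0.0592/5)(13.904) = +1.815 V.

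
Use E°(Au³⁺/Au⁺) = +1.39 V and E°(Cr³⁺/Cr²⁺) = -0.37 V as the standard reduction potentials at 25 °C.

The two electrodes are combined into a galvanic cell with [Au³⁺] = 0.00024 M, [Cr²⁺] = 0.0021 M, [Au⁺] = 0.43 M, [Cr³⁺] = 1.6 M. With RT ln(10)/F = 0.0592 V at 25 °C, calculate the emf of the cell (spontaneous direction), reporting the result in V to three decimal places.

+1.493 V

Au³⁺/Au⁺ is the cathode (higher E°), Cr³⁺/Cr²⁺ the anode: E°cell = +1.39 − (-0.37) = +1.76 V, n = 2.
Overall: Au³⁺(aq) + 2 Cr²⁺(aq) → Au⁺(aq) + 2 Cr³⁺(aq)
Q = [Au⁺]·[Cr³⁺]^2 / ([Au³⁺]·[Cr²⁺]^2); log Q = 9.017.
E = E° − (0.0592/n) log Q = +1.76 − (0.0592/2)(9.017) = +1.493 V.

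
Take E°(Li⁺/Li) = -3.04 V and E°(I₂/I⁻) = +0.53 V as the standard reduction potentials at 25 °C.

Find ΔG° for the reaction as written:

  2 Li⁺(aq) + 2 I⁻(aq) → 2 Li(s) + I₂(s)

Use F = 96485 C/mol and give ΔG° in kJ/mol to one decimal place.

As written, Li⁺/Li is reduced (cathode) and I₂/I⁻ is oxidised (anode), so E°cell = (-3.04) − (+0.53) = -3.57 V.
Balancing electrons gives n = 2.
ΔG° = −nFE° = −(2)(96485)(-3.57) = 688,903 J = +688.9 kJ/mol.

+688.9 kJ/mol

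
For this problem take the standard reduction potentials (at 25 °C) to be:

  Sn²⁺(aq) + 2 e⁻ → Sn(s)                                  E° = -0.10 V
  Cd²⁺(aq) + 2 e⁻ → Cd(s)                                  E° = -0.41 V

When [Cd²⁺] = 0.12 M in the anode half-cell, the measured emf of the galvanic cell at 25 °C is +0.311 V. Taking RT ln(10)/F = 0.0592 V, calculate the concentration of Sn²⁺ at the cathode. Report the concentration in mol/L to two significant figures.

Sn²⁺/Sn is the cathode, Cd²⁺/Cd the anode: E°cell = +0.31 V, n = 2.
Overall reaction: Sn²⁺(aq) + Cd(s) → Sn(s) + Cd²⁺(aq); Q = [Cd²⁺]^1/[Sn²⁺]^1.
From E = E° − (0.0592/n) log Q: log Q = (E° − E)·n/0.0592 = (+0.31 − (+0.311))·2/0.0592 = -0.0338.
So 1·log[Sn²⁺] = 1·log(0.12) − log Q = -0.9208 − (-0.0338) = -0.8870; [Sn²⁺] = 10^(-0.8870) ≈ 0.13 M.

0.13 M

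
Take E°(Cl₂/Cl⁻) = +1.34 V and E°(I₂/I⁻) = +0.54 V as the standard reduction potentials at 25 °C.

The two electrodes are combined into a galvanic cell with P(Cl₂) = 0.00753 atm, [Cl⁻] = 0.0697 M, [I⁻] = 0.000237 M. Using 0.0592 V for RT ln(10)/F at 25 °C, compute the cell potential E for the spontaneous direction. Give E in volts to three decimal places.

+0.591 V

Cl₂/Cl⁻ is the cathode (higher E°), I₂/I⁻ the anode: E°cell = +1.34 − (+0.54) = +0.80 V, n = 2.
Overall: Cl₂(g) + 2 I⁻(aq) → 2 Cl⁻(aq) + I₂(s)
Q = [Cl⁻]^2 / (P(Cl₂)·[I⁻]^2); log Q = 7.060.
E = E° − (0.0592/n) log Q = +0.80 − (0.0592/2)(7.060) = +0.591 V.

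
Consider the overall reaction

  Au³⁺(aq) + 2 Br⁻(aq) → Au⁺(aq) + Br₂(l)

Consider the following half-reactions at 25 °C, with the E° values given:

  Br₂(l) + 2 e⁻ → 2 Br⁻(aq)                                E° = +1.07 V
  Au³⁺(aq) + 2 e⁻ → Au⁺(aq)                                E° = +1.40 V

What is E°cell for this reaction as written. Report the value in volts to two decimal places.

The Au³⁺/Au⁺ couple has the higher reduction potential, so it is the cathode; Br₂/Br⁻ is oxidised at the anode.
E°cell = E°(cathode) − E°(anode) = (+1.40) − (+1.07) = +0.33 V.

+0.33 V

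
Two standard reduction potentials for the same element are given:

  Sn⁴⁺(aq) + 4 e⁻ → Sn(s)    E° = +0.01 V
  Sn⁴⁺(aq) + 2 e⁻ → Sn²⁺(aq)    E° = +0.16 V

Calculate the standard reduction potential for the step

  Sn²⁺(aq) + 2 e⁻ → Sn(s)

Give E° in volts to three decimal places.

-0.140 V

Sequential free energies add, so n₃E°₃ = n₁E°₁ + n₂E°₂.
With n₃ = 4, and the known step contributing 2×(+0.16) V, the unknown satisfies 2·E° = 4×(+0.01) − 2×(+0.16) = -0.280.
E° = -0.280 / 2 = -0.140 V.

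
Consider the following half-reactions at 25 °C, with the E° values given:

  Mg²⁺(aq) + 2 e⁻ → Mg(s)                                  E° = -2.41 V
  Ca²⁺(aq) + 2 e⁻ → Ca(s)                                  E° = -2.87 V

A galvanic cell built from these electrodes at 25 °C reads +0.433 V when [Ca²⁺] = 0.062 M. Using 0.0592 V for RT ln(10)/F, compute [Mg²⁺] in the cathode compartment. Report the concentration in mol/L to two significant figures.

Mg²⁺/Mg is the cathode, Ca²⁺/Ca the anode: E°cell = +0.46 V, n = 2.
Overall reaction: Mg²⁺(aq) + Ca(s) → Mg(s) + Ca²⁺(aq); Q = [Ca²⁺]^1/[Mg²⁺]^1.
From E = E° − (0.0592/n) log Q: log Q = (E° − E)·n/0.0592 = (+0.46 − (+0.433))·2/0.0592 = 0.9122.
So 1·log[Mg²⁺] = 1·log(0.062) − log Q = -1.2076 − (0.9122) = -2.1198; [Mg²⁺] = 10^(-2.1198) ≈ 0.0076 M.

0.0076 M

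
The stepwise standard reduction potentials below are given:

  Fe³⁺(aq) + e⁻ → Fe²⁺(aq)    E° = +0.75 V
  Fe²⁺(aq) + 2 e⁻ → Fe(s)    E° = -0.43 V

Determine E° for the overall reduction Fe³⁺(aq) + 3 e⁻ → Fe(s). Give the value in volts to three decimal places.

-0.037 V

Since ΔG° = −nFE° is additive over sequential reductions, n₃E°₃ = n₁E°₁ + n₂E°₂.
E°₃ = (1×+0.75 + 2×-0.43) / 3 = (-0.110) / 3 = -0.037 V.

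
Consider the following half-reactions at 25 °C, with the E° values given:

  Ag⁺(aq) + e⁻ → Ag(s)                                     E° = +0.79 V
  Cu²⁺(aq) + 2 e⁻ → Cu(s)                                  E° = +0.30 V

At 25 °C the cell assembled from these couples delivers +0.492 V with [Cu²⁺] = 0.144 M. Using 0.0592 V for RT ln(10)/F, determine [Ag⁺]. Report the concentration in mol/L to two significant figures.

0.41 M

Ag⁺/Ag is the cathode, Cu²⁺/Cu the anode: E°cell = +0.49 V, n = 2.
Overall reaction: 2 Ag⁺(aq) + Cu(s) → 2 Ag(s) + Cu²⁺(aq); Q = [Cu²⁺]^1/[Ag⁺]^2.
From E = E° − (0.0592/n) log Q: log Q = (E° − E)·n/0.0592 = (+0.49 − (+0.492))·2/0.0592 = -0.0676.
So 2·log[Ag⁺] = 1·log(0.144) − log Q = -0.8416 − (-0.0676) = -0.7740; log[Ag⁺] = -0.7740 / 2 = -0.3870; [Ag⁺] = 10^(-0.3870) ≈ 0.41 M.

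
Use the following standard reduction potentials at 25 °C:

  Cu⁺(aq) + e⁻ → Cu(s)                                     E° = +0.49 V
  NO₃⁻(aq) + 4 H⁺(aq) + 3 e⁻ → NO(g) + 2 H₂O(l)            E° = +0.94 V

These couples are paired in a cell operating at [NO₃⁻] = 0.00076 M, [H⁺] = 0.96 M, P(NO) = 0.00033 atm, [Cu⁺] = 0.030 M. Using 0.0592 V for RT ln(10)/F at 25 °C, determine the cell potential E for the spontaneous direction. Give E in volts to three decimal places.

NO₃⁻/NO is the cathode (higher E°), Cu⁺/Cu the anode: E°cell = +0.94 − (+0.49) = +0.45 V, n = 3.
Overall: NO₃⁻(aq) + 4 H⁺(aq) + 3 Cu(s) → NO(g) + 2 H₂O(l) + 3 Cu⁺(aq)
Q = P(NO)·[Cu⁺]^3 / ([NO₃⁻]·[H⁺]^4); log Q = -4.860.
E = E° − (0.0592/n) log Q = +0.45 − (0.0592/3)(-4.860) = +0.546 V.

+0.546 V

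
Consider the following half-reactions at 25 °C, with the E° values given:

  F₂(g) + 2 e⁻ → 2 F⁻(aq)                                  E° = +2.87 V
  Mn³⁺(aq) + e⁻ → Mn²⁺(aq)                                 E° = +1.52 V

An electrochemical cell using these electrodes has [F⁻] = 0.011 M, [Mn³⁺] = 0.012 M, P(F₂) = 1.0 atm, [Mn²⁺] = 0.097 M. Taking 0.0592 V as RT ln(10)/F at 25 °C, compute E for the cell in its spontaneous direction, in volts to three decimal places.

+1.520 V

F₂/F⁻ is the cathode (higher E°), Mn³⁺/Mn²⁺ the anode: E°cell = +2.87 − (+1.52) = +1.35 V, n = 2.
Overall: F₂(g) + 2 Mn²⁺(aq) → 2 F⁻(aq) + 2 Mn³⁺(aq)
Q = [F⁻]^2·[Mn³⁺]^2 / (P(F₂)·[Mn²⁺]^2); log Q = -5.732.
E = E° − (0.0592/n) log Q = +1.35 − (0.0592/2)(-5.732) = +1.520 V.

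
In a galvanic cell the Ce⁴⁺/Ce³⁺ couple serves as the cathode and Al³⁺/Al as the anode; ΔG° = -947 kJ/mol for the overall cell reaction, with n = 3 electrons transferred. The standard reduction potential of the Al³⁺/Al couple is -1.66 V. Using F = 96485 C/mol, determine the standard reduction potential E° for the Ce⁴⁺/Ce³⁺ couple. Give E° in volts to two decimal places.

+1.61 V

E°cell = −ΔG°/(nF) = −(-947×10³)/((3)(96485)) = +3.272 V.
Since Ce⁴⁺/Ce³⁺ is the cathode and Al³⁺/Al the anode, E°cell = E°(Ce⁴⁺/Ce³⁺) − E°(Al³⁺/Al).
So E°(Ce⁴⁺/Ce³⁺) = E°cell + E°(Al³⁺/Al) = +3.272 + (-1.66) = +1.61 V.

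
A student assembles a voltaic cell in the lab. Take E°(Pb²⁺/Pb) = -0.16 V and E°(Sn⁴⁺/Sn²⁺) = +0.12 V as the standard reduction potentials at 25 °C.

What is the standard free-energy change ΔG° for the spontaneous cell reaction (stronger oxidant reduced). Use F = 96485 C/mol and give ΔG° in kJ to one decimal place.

-54.0 kJ

Sn⁴⁺/Sn²⁺ (E° = +0.12 V) is the cathode; Pb²⁺/Pb (E° = -0.16 V) is the anode, so E°cell = +0.28 V.
Balancing electrons gives n = 2 (lcm of 2 and 2).
ΔG° = −nFE° = −(2)(96485)(+0.28) = -54,032 J = -54.0 kJ.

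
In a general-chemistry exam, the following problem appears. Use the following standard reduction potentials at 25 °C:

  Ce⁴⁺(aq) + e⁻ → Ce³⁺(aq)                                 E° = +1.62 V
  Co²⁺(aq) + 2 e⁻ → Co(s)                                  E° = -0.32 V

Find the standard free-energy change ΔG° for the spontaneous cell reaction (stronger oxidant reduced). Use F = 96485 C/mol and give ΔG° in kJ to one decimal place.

Ce⁴⁺/Ce³⁺ (E° = +1.62 V) is the cathode; Co²⁺/Co (E° = -0.32 V) is the anode, so E°cell = +1.94 V.
Balancing electrons gives n = 2 (lcm of 1 and 2).
ΔG° = −nFE° = −(2)(96485)(+1.94) = -374,362 J = -374.4 kJ.

-374.4 kJ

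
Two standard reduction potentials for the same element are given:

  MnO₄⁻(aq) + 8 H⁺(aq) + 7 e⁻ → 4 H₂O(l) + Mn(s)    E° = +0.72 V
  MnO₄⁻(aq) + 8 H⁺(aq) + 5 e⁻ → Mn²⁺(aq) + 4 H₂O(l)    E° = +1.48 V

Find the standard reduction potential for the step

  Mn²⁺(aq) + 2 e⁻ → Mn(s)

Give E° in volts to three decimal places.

-1.180 V

Sequential free energies add, so n₃E°₃ = n₁E°₁ + n₂E°₂.
With n₃ = 7, and the known step contributing 5×(+1.48) V, the unknown satisfies 2·E° = 7×(+0.72) − 5×(+1.48) = -2.360.
E° = -2.360 / 2 = -1.180 V.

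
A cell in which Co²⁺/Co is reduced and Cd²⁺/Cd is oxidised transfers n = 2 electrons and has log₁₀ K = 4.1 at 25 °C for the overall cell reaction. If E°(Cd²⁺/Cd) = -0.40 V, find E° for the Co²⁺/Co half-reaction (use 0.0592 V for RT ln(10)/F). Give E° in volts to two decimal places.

E°cell = (0.0592/n)·log K = (0.0592/2)(4.1) = +0.121 V.
Since Co²⁺/Co is the cathode and Cd²⁺/Cd the anode, E°cell = E°(Co²⁺/Co) − E°(Cd²⁺/Cd).
So E°(Co²⁺/Co) = E°cell + E°(Cd²⁺/Cd) = +0.121 + (-0.40) = -0.28 V.

-0.28 V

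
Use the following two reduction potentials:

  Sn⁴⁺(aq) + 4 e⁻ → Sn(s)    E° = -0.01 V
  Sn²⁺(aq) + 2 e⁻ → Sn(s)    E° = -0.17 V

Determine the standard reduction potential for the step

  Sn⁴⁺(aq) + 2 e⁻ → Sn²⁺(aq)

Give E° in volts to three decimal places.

Sequential free energies add, so n₃E°₃ = n₁E°₁ + n₂E°₂.
With n₃ = 4, and the known step contributing 2×(-0.17) V, the unknown satisfies 2·E° = 4×(-0.01) − 2×(-0.17) = +0.300.
E° = +0.300 / 2 = +0.150 V.

+0.150 V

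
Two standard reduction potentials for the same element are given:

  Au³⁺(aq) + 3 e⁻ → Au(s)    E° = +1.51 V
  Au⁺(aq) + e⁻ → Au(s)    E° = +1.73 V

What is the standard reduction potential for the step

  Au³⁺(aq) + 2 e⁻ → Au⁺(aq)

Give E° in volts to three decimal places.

+1.400 V

Sequential free energies add, so n₃E°₃ = n₁E°₁ + n₂E°₂.
With n₃ = 3, and the known step contributing 1×(+1.73) V, the unknown satisfies 2·E° = 3×(+1.51) − 1×(+1.73) = +2.800.
E° = +2.800 / 2 = +1.400 V.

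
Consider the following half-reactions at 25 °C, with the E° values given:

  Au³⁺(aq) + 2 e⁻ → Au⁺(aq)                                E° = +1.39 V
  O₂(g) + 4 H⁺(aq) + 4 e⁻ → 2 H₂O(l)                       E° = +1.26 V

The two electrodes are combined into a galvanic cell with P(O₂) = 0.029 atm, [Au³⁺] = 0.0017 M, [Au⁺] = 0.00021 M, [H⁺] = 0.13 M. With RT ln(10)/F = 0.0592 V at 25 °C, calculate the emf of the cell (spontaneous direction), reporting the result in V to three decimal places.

Au³⁺/Au⁺ is the cathode (higher E°), O₂/H₂O the anode: E°cell = +1.39 − (+1.26) = +0.13 V, n = 4.
Overall: 2 Au³⁺(aq) + 2 H₂O(l) → 2 Au⁺(aq) + O₂(g) + 4 H⁺(aq)
Q = [Au⁺]^2·P(O₂)·[H⁺]^4 / ([Au³⁺]^2); log Q = -6.898.
E = E° − (0.0592/n) log Q = +0.13 − (0.0592/4)(-6.898) = +0.232 V.

+0.232 V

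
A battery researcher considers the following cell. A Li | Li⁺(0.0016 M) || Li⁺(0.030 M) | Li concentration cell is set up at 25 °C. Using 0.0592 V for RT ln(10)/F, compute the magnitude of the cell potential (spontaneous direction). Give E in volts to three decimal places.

For a concentration cell E°cell = 0. The 0.030 M side is the cathode (reduction is favoured where [Li⁺] is higher).
With n = 1, E = −(0.0592/1) log([Li⁺]ₐₙ/[Li⁺]꜀ₐₜ) = −(0.0592/1) log(0.0016/0.03) = −(0.0592/1)(-1.273) = +0.075 V.

+0.075 V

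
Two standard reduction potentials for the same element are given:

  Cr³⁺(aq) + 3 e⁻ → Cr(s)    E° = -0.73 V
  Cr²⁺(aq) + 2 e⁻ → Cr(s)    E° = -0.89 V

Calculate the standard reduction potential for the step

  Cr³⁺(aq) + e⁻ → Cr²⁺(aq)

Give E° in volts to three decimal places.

Sequential free energies add, so n₃E°₃ = n₁E°₁ + n₂E°₂.
With n₃ = 3, and the known step contributing 2×(-0.89) V, the unknown satisfies 1·E° = 3×(-0.73) − 2×(-0.89) = -0.410.
E° = -0.410 / 1 = -0.410 V.

-0.410 V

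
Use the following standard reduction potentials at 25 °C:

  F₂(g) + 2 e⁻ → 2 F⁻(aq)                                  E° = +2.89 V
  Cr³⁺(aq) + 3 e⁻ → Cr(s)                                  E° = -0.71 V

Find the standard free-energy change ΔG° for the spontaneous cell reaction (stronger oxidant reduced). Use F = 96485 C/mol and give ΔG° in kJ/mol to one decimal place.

-2084.1 kJ/mol

F₂/F⁻ (E° = +2.89 V) is the cathode; Cr³⁺/Cr (E° = -0.71 V) is the anode, so E°cell = +3.60 V.
Balancing electrons gives n = 6 (lcm of 2 and 3).
ΔG° = −nFE° = −(6)(96485)(+3.60) = -2,084,076 J = -2084.1 kJ/mol.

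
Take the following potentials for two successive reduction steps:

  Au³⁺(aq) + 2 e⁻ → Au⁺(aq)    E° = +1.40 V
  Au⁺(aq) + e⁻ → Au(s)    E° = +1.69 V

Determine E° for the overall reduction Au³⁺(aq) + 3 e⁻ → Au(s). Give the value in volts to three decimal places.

Standard free energies of sequential steps add: ΔG°₃ = ΔG°₁ + ΔG°₂, so n₃E°₃ = n₁E°₁ + n₂E°₂.
E°₃ = (2×+1.40 + 1×+1.69) / 3 = (+4.490) / 3 = +1.497 V.
Simply averaging or adding the two E° values would be wrong; the electron-weighted sum is required.

+1.497 V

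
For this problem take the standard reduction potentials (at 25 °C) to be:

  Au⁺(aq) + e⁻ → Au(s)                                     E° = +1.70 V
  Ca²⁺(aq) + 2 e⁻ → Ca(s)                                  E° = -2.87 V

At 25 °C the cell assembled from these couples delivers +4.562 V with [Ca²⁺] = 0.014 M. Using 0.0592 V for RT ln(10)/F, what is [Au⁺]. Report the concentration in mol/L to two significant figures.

0.087 M

Au⁺/Au is the cathode, Ca²⁺/Ca the anode: E°cell = +4.57 V, n = 2.
Overall reaction: 2 Au⁺(aq) + Ca(s) → 2 Au(s) + Ca²⁺(aq); Q = [Ca²⁺]^1/[Au⁺]^2.
From E = E° − (0.0592/n) log Q: log Q = (E° − E)·n/0.0592 = (+4.57 − (+4.562))·2/0.0592 = 0.2703.
So 2·log[Au⁺] = 1·log(0.014) − log Q = -1.8539 − (0.2703) = -2.1242; log[Au⁺] = -2.1242 / 2 = -1.0621; [Au⁺] = 10^(-1.0621) ≈ 0.087 M.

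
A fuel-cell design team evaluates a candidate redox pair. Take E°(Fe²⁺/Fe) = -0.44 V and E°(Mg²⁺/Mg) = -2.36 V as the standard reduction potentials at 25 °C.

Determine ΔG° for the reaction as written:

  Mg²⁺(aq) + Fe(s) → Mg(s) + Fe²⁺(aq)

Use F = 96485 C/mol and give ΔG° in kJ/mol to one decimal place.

As written, Mg²⁺/Mg is reduced (cathode) and Fe²⁺/Fe is oxidised (anode), so E°cell = (-2.36) − (-0.44) = -1.92 V.
Balancing electrons gives n = 2.
ΔG° = −nFE° = −(2)(96485)(-1.92) = 370,502 J = +370.5 kJ/mol.

+370.5 kJ/mol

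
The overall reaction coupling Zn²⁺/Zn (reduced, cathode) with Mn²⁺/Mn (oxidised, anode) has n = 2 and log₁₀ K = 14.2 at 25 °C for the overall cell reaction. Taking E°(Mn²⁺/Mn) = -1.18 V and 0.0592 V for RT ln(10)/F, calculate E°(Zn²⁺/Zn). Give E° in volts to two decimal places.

E°cell = (0.0592/n)·log K = (0.0592/2)(14.2) = +0.420 V.
Since Zn²⁺/Zn is the cathode and Mn²⁺/Mn the anode, E°cell = E°(Zn²⁺/Zn) − E°(Mn²⁺/Mn).
So E°(Zn²⁺/Zn) = E°cell + E°(Mn²⁺/Mn) = +0.420 + (-1.18) = -0.76 V.

-0.76 V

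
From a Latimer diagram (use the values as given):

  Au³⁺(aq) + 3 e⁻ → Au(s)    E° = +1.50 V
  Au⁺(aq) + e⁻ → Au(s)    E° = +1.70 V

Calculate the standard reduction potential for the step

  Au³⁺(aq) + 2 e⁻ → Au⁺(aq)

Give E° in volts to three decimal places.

+1.400 V

Sequential free energies add, so n₃E°₃ = n₁E°₁ + n₂E°₂.
With n₃ = 3, and the known step contributing 1×(+1.70) V, the unknown satisfies 2·E° = 3×(+1.50) − 1×(+1.70) = +2.800.
E° = +2.800 / 2 = +1.400 V.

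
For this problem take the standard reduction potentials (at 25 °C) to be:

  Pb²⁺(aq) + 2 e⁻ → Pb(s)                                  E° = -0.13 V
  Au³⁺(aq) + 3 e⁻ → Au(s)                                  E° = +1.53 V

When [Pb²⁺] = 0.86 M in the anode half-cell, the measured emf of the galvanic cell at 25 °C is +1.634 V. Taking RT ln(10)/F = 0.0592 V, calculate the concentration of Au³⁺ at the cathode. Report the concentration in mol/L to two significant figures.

0.038 M

Au³⁺/Au is the cathode, Pb²⁺/Pb the anode: E°cell = +1.66 V, n = 6.
Overall reaction: 2 Au³⁺(aq) + 3 Pb(s) → 2 Au(s) + 3 Pb²⁺(aq); Q = [Pb²⁺]^3/[Au³⁺]^2.
From E = E° − (0.0592/n) log Q: log Q = (E° − E)·n/0.0592 = (+1.66 − (+1.634))·6/0.0592 = 2.6351.
So 2·log[Au³⁺] = 3·log(0.86) − log Q = -0.1965 − (2.6351) = -2.8316; log[Au³⁺] = -2.8316 / 2 = -1.4158; [Au³⁺] = 10^(-1.4158) ≈ 0.038 M.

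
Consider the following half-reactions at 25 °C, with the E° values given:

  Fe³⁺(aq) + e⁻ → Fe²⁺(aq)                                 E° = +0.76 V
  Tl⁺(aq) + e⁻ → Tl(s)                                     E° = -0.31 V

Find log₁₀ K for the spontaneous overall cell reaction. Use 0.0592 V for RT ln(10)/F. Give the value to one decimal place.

Cathode: Fe³⁺/Fe²⁺; anode: Tl⁺/Tl. E°cell = +1.07 V, n = 1.
log K = nE°cell / 0.0592 = (1)(+1.07) / 0.0592 = 18.1.

18.1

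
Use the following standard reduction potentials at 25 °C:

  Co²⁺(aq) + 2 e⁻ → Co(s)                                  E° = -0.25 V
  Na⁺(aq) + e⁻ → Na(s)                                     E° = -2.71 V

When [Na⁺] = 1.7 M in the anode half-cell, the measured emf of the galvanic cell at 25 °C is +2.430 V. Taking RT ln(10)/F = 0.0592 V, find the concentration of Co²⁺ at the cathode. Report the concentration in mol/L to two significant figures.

0.28 M

Co²⁺/Co is the cathode, Na⁺/Na the anode: E°cell = +2.46 V, n = 2.
Overall reaction: Co²⁺(aq) + 2 Na(s) → Co(s) + 2 Na⁺(aq); Q = [Na⁺]^2/[Co²⁺]^1.
From E = E° − (0.0592/n) log Q: log Q = (E° − E)·n/0.0592 = (+2.46 − (+2.430))·2/0.0592 = 1.0135.
So 1·log[Co²⁺] = 2·log(1.7) − log Q = 0.4609 − (1.0135) = -0.5526; [Co²⁺] = 10^(-0.5526) ≈ 0.28 M.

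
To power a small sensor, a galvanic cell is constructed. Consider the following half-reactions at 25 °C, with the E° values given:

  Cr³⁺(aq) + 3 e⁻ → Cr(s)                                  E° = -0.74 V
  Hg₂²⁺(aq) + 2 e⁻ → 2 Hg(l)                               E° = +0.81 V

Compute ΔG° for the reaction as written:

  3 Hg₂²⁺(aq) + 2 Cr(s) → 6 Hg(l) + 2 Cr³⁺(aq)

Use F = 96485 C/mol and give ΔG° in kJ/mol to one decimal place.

As written, Hg₂²⁺/Hg is reduced (cathode) and Cr³⁺/Cr is oxidised (anode), so E°cell = (+0.81) − (-0.74) = +1.55 V.
Balancing electrons gives n = 6.
ΔG° = −nFE° = −(6)(96485)(+1.55) = -897,310 J = -897.3 kJ/mol.

-897.3 kJ/mol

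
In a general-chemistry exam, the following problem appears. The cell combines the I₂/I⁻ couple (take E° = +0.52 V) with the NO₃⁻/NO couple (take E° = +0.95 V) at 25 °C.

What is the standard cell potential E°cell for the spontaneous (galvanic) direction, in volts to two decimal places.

+0.43 V

The NO₃⁻/NO couple has the higher reduction potential, so it is the cathode; I₂/I⁻ is oxidised at the anode.
E°cell = E°(cathode) − E°(anode) = (+0.95) − (+0.52) = +0.43 V.
Since E°cell > 0, the reaction is spontaneous under standard conditions.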